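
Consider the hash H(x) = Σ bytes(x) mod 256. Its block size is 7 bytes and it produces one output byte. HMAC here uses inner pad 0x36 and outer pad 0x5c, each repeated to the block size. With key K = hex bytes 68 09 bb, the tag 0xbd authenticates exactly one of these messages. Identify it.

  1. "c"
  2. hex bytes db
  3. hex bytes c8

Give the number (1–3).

Key hex bytes 68 09 bb is 3 bytes ≤ B = 7; zero-pad to 7 bytes: K' = 68 09 bb 00 00 00 00.
K' ⊕ ipad = 5e 3f 8d 36 36 36 36; K' ⊕ opad = 34 55 e7 5c 5c 5c 5c.
m1: inner = H(5e 3f 8d 36 36 36 36 63) = 65; tag = H(34 55 e7 5c 5c 5c 5c 65) = 45
m2: inner = H(5e 3f 8d 36 36 36 36 db) = dd; tag = H(34 55 e7 5c 5c 5c 5c dd) = bd ← matches
m3: inner = H(5e 3f 8d 36 36 36 36 c8) = ca; tag = H(34 55 e7 5c 5c 5c 5c ca) = aa

2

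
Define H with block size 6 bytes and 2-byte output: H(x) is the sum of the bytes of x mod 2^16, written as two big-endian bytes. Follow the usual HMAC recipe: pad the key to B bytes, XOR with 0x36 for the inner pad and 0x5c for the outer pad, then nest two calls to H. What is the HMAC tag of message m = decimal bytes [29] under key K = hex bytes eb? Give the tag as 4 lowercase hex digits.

028d

Key hex bytes eb is 1 byte ≤ B = 6; zero-pad to 6 bytes: K' = eb 00 00 00 00 00.
K' ⊕ ipad = dd 36 36 36 36 36.  K' ⊕ opad = b7 5c 5c 5c 5c 5c.
Inner input = (K'⊕ipad) ∥ m = dd 36 36 36 36 36 ∥ 1d.
Inner hash: sum = 221+54+54+54+54+54+29 = 520 → 02 08.
Outer input = (K'⊕opad) ∥ inner = b7 5c 5c 5c 5c 5c ∥ 02 08.
Outer hash (tag): sum = 183+92+92+92+92+92+2+8 = 653 → 02 8d.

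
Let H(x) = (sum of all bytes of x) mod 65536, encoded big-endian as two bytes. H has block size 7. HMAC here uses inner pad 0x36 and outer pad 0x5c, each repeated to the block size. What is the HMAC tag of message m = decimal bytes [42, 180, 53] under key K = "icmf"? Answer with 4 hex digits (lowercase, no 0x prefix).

020a

Key "icmf" = 69 63 6d 66 is 4 bytes ≤ B = 7; zero-pad to 7 bytes: K' = 69 63 6d 66 00 00 00.
K' ⊕ ipad = 5f 55 5b 50 36 36 36.  K' ⊕ opad = 35 3f 31 3a 5c 5c 5c.
Inner input = (K'⊕ipad) ∥ m = 5f 55 5b 50 36 36 36 ∥ 2a b4 35.
Inner hash: sum = 95+85+91+80+54+54+54+42+180+53 = 788 → 03 14.
Outer input = (K'⊕opad) ∥ inner = 35 3f 31 3a 5c 5c 5c ∥ 03 14.
Outer hash (tag): sum = 53+63+49+58+92+92+92+3+20 = 522 → 02 0a.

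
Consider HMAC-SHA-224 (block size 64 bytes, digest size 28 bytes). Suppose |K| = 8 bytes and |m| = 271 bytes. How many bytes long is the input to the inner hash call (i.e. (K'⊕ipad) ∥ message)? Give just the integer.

335

Key is 8 ≤ 64 bytes, zero-padded: |K'| = 64.
Inner input = (K'⊕ipad) ∥ m → 64 + 271 = 335 bytes.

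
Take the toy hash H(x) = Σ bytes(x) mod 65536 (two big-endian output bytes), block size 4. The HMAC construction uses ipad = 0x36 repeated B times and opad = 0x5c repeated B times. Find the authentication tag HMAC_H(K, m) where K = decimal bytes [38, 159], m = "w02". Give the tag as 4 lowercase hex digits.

Key decimal bytes [38, 159] = 26 9f is 2 bytes ≤ B = 4; zero-pad to 4 bytes: K' = 26 9f 00 00.
K' ⊕ ipad = 10 a9 36 36.  K' ⊕ opad = 7a c3 5c 5c.
Inner input = (K'⊕ipad) ∥ m = 10 a9 36 36 ∥ 77 30 32.
Inner hash: sum = 16+169+54+54+119+48+50 = 510 → 01 fe.
Outer input = (K'⊕opad) ∥ inner = 7a c3 5c 5c ∥ 01 fe.
Outer hash (tag): sum = 122+195+92+92+1+254 = 756 → 02 f4.

02f4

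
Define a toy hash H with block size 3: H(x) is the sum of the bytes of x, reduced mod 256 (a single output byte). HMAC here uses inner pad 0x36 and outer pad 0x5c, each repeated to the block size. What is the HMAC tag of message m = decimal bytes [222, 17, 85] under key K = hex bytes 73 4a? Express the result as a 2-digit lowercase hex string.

dc

Key hex bytes 73 4a is 2 bytes ≤ B = 3; zero-pad to 3 bytes: K' = 73 4a 00.
K' ⊕ ipad = 45 7c 36.  K' ⊕ opad = 2f 16 5c.
Inner input = (K'⊕ipad) ∥ m = 45 7c 36 ∥ de 11 55.
Inner hash: sum = 69+124+54+222+17+85 = 571; mod 256 = 59 → 3b.
Outer input = (K'⊕opad) ∥ inner = 2f 16 5c ∥ 3b.
Outer hash (tag): sum = 47+22+92+59 = 220 → dc.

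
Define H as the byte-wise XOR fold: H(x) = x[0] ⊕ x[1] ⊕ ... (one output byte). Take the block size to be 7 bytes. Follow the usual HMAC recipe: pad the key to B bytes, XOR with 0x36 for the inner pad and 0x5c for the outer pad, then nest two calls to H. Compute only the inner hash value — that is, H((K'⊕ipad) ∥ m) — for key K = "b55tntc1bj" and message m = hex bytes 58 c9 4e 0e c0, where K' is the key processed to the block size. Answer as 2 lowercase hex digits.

Key "b55tntc1bj" = 62 35 35 74 6e 74 63 31 62 6a is 10 bytes > B = 7, so hash it first: H(key) = 56, then zero-pad to 7 bytes: K' = 56 00 00 00 00 00 00.
K' ⊕ ipad = 60 36 36 36 36 36 36.
Inner input = 60 36 36 36 36 36 36 ∥ 58 c9 4e 0e c0.
Inner hash: XOR 60⊕36⊕36⊕36⊕36⊕36⊕36⊕58⊕c9⊕4e⊕0e⊕c0 = 71.

71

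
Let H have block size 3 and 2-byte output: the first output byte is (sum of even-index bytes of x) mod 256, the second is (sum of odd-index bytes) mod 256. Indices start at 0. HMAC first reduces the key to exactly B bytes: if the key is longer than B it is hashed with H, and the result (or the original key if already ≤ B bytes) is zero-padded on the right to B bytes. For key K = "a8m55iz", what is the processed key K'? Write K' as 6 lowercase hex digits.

7dd600

|K| = 7 > B = 3, so first hash the key.
H(K): even-index sum = 381 mod 256 = 125; odd-index sum = 214 mod 256 = 214 → 7d d6.
Zero-pad H(K) = 7d d6 to 3 bytes: K' = 7d d6 00.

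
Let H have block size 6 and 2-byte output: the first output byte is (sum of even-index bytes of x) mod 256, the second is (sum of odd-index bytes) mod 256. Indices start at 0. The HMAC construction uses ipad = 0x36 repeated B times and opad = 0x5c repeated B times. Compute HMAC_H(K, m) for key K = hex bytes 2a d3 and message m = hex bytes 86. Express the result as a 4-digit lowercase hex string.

Key hex bytes 2a d3 is 2 bytes ≤ B = 6; zero-pad to 6 bytes: K' = 2a d3 00 00 00 00.
K' ⊕ ipad = 1c e5 36 36 36 36.  K' ⊕ opad = 76 8f 5c 5c 5c 5c.
Inner input = (K'⊕ipad) ∥ m = 1c e5 36 36 36 36 ∥ 86.
Inner hash: even-index sum = 270 mod 256 = 14; odd-index sum = 337 mod 256 = 81 → 0e 51.
Outer input = (K'⊕opad) ∥ inner = 76 8f 5c 5c 5c 5c ∥ 0e 51.
Outer hash (tag): even-index sum = 316 mod 256 = 60; odd-index sum = 408 mod 256 = 152 → 3c 98.

3c98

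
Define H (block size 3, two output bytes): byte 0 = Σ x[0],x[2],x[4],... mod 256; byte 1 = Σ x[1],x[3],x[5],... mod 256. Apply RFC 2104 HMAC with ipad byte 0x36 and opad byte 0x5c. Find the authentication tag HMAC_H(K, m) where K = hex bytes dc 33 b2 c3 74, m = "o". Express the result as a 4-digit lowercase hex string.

Key hex bytes dc 33 b2 c3 74 is 5 bytes > B = 3, so hash it first: H(key) = 02 f6, then zero-pad to 3 bytes: K' = 02 f6 00.
K' ⊕ ipad = 34 c0 36.  K' ⊕ opad = 5e aa 5c.
Inner input = (K'⊕ipad) ∥ m = 34 c0 36 ∥ 6f.
Inner hash: even-index sum = 106 mod 256 = 106; odd-index sum = 303 mod 256 = 47 → 6a 2f.
Outer input = (K'⊕opad) ∥ inner = 5e aa 5c ∥ 6a 2f.
Outer hash (tag): even-index sum = 233 mod 256 = 233; odd-index sum = 276 mod 256 = 20 → e9 14.

e914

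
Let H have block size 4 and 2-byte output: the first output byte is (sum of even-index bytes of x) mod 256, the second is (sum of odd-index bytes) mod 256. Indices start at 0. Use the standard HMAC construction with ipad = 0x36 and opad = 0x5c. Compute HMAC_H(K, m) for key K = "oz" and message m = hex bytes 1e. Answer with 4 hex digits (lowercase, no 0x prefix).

3c04

Key "oz" = 6f 7a is 2 bytes ≤ B = 4; zero-pad to 4 bytes: K' = 6f 7a 00 00.
K' ⊕ ipad = 59 4c 36 36.  K' ⊕ opad = 33 26 5c 5c.
Inner input = (K'⊕ipad) ∥ m = 59 4c 36 36 ∥ 1e.
Inner hash: even-index sum = 173 mod 256 = 173; odd-index sum = 130 mod 256 = 130 → ad 82.
Outer input = (K'⊕opad) ∥ inner = 33 26 5c 5c ∥ ad 82.
Outer hash (tag): even-index sum = 316 mod 256 = 60; odd-index sum = 260 mod 256 = 4 → 3c 04.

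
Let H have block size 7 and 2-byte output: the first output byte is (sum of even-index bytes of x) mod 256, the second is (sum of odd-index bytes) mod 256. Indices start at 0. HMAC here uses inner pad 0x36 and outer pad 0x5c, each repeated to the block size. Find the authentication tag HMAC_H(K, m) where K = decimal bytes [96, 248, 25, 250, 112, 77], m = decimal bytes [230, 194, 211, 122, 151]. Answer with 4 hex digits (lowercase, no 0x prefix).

6e98

Key decimal bytes [96, 248, 25, 250, 112, 77] = 60 f8 19 fa 70 4d is 6 bytes ≤ B = 7; zero-pad to 7 bytes: K' = 60 f8 19 fa 70 4d 00.
K' ⊕ ipad = 56 ce 2f cc 46 7b 36.  K' ⊕ opad = 3c a4 45 a6 2c 11 5c.
Inner input = (K'⊕ipad) ∥ m = 56 ce 2f cc 46 7b 36 ∥ e6 c2 d3 7a 97.
Inner hash: even-index sum = 573 mod 256 = 61; odd-index sum = 1125 mod 256 = 101 → 3d 65.
Outer input = (K'⊕opad) ∥ inner = 3c a4 45 a6 2c 11 5c ∥ 3d 65.
Outer hash (tag): even-index sum = 366 mod 256 = 110; odd-index sum = 408 mod 256 = 152 → 6e 98.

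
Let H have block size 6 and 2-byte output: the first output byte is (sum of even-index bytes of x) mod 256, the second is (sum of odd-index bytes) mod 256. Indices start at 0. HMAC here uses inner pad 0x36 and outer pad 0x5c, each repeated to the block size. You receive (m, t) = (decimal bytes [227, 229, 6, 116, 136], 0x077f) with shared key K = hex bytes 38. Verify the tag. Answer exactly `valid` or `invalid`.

Key hex bytes 38 is 1 byte ≤ B = 6; zero-pad to 6 bytes: K' = 38 00 00 00 00 00.
K' ⊕ ipad = 0e 36 36 36 36 36; K' ⊕ opad = 64 5c 5c 5c 5c 5c.
Inner hash: even-index sum = 491 mod 256 = 235; odd-index sum = 507 mod 256 = 251 → eb fb.
Outer hash (recomputed tag): even-index sum = 519 mod 256 = 7; odd-index sum = 527 mod 256 = 15 → 07 0f.
Recomputed tag = 070f; claimed = 077f → mismatch.

invalid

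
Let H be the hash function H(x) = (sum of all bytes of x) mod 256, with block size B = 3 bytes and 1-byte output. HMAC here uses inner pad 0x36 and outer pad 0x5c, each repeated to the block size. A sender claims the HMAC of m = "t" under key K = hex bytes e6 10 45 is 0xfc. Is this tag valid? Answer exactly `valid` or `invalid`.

Key hex bytes e6 10 45 is exactly B = 3 bytes: K' = e6 10 45.
K' ⊕ ipad = d0 26 73; K' ⊕ opad = ba 4c 19.
Inner hash: sum = 208+38+115+116 = 477; mod 256 = 221 → dd.
Outer hash (recomputed tag): sum = 186+76+25+221 = 508; mod 256 = 252 → fc.
Recomputed tag = fc; claimed = fc → match.

valid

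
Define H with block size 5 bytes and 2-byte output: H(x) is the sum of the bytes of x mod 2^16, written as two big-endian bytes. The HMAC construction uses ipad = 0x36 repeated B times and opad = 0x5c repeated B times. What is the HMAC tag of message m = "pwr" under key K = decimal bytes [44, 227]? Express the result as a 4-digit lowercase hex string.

032f

Key decimal bytes [44, 227] = 2c e3 is 2 bytes ≤ B = 5; zero-pad to 5 bytes: K' = 2c e3 00 00 00.
K' ⊕ ipad = 1a d5 36 36 36.  K' ⊕ opad = 70 bf 5c 5c 5c.
Inner input = (K'⊕ipad) ∥ m = 1a d5 36 36 36 ∥ 70 77 72.
Inner hash: sum = 26+213+54+54+54+112+119+114 = 746 → 02 ea.
Outer input = (K'⊕opad) ∥ inner = 70 bf 5c 5c 5c ∥ 02 ea.
Outer hash (tag): sum = 112+191+92+92+92+2+234 = 815 → 03 2f.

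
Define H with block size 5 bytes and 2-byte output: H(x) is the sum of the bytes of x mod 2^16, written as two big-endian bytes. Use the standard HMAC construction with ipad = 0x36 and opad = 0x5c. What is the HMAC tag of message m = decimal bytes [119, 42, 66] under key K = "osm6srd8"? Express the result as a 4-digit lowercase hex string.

02b8

Key "osm6srd8" = 6f 73 6d 36 73 72 64 38 is 8 bytes > B = 5, so hash it first: H(key) = 03 06, then zero-pad to 5 bytes: K' = 03 06 00 00 00.
K' ⊕ ipad = 35 30 36 36 36.  K' ⊕ opad = 5f 5a 5c 5c 5c.
Inner input = (K'⊕ipad) ∥ m = 35 30 36 36 36 ∥ 77 2a 42.
Inner hash: sum = 53+48+54+54+54+119+42+66 = 490 → 01 ea.
Outer input = (K'⊕opad) ∥ inner = 5f 5a 5c 5c 5c ∥ 01 ea.
Outer hash (tag): sum = 95+90+92+92+92+1+234 = 696 → 02 b8.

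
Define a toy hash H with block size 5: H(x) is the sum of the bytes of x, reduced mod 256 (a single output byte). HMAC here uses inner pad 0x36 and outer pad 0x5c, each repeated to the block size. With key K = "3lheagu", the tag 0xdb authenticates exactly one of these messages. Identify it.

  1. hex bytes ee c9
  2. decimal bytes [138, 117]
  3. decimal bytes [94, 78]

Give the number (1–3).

2

Key "3lheagu" = 33 6c 68 65 61 67 75 is 7 bytes > B = 5, so hash it first: H(key) = a9, then zero-pad to 5 bytes: K' = a9 00 00 00 00.
K' ⊕ ipad = 9f 36 36 36 36; K' ⊕ opad = f5 5c 5c 5c 5c.
m1: inner = H(9f 36 36 36 36 ee c9) = 2e; tag = H(f5 5c 5c 5c 5c 2e) = 93
m2: inner = H(9f 36 36 36 36 8a 75) = 76; tag = H(f5 5c 5c 5c 5c 76) = db ← matches
m3: inner = H(9f 36 36 36 36 5e 4e) = 23; tag = H(f5 5c 5c 5c 5c 23) = 88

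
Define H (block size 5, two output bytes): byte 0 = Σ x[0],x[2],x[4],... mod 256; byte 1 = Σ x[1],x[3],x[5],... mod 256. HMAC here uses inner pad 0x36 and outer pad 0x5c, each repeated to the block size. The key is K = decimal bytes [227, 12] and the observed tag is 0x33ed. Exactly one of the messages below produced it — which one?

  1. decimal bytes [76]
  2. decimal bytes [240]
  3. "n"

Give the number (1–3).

1

Key decimal bytes [227, 12] = e3 0c is 2 bytes ≤ B = 5; zero-pad to 5 bytes: K' = e3 0c 00 00 00.
K' ⊕ ipad = d5 3a 36 36 36; K' ⊕ opad = bf 50 5c 5c 5c.
m1: inner = H(d5 3a 36 36 36 4c) = 41 bc; tag = H(bf 50 5c 5c 5c 41 bc) = 33ed ← matches
m2: inner = H(d5 3a 36 36 36 f0) = 41 60; tag = H(bf 50 5c 5c 5c 41 60) = d7ed
m3: inner = H(d5 3a 36 36 36 6e) = 41 de; tag = H(bf 50 5c 5c 5c 41 de) = 55ed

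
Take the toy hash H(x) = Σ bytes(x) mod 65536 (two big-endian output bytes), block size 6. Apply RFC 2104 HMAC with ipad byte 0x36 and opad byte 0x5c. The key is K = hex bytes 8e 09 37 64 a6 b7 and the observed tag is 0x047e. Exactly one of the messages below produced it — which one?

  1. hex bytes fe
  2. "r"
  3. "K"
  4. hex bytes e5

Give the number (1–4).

2

Key hex bytes 8e 09 37 64 a6 b7 is exactly B = 6 bytes: K' = 8e 09 37 64 a6 b7.
K' ⊕ ipad = b8 3f 01 52 90 81; K' ⊕ opad = d2 55 6b 38 fa eb.
m1: inner = H(b8 3f 01 52 90 81 fe) = 03 59; tag = H(d2 55 6b 38 fa eb 03 59) = 040b
m2: inner = H(b8 3f 01 52 90 81 72) = 02 cd; tag = H(d2 55 6b 38 fa eb 02 cd) = 047e ← matches
m3: inner = H(b8 3f 01 52 90 81 4b) = 02 a6; tag = H(d2 55 6b 38 fa eb 02 a6) = 0457
m4: inner = H(b8 3f 01 52 90 81 e5) = 03 40; tag = H(d2 55 6b 38 fa eb 03 40) = 03f2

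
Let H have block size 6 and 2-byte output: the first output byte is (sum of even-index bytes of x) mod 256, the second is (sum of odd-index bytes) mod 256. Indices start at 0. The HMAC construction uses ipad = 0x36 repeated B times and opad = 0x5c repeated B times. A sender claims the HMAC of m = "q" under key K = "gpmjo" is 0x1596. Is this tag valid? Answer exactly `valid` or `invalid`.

valid

Key "gpmjo" = 67 70 6d 6a 6f is 5 bytes ≤ B = 6; zero-pad to 6 bytes: K' = 67 70 6d 6a 6f 00.
K' ⊕ ipad = 51 46 5b 5c 59 36; K' ⊕ opad = 3b 2c 31 36 33 5c.
Inner hash: even-index sum = 374 mod 256 = 118; odd-index sum = 216 mod 256 = 216 → 76 d8.
Outer hash (recomputed tag): even-index sum = 277 mod 256 = 21; odd-index sum = 406 mod 256 = 150 → 15 96.
Recomputed tag = 1596; claimed = 1596 → match.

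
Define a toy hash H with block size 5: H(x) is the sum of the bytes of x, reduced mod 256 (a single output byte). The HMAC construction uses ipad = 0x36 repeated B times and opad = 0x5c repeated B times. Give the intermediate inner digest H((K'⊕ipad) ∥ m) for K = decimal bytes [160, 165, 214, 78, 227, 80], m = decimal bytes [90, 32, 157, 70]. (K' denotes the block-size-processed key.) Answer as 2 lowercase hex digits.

Key decimal bytes [160, 165, 214, 78, 227, 80] = a0 a5 d6 4e e3 50 is 6 bytes > B = 5, so hash it first: H(key) = 9c, then zero-pad to 5 bytes: K' = 9c 00 00 00 00.
K' ⊕ ipad = aa 36 36 36 36.
Inner input = aa 36 36 36 36 ∥ 5a 20 9d 46.
Inner hash: sum = 170+54+54+54+54+90+32+157+70 = 735; mod 256 = 223 → df.

df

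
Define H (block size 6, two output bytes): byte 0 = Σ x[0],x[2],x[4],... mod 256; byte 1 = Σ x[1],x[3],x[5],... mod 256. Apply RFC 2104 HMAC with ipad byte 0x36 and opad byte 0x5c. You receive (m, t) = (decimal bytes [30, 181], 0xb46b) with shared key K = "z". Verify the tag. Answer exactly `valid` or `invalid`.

Key "z" = 7a is 1 byte ≤ B = 6; zero-pad to 6 bytes: K' = 7a 00 00 00 00 00.
K' ⊕ ipad = 4c 36 36 36 36 36; K' ⊕ opad = 26 5c 5c 5c 5c 5c.
Inner hash: even-index sum = 214 mod 256 = 214; odd-index sum = 343 mod 256 = 87 → d6 57.
Outer hash (recomputed tag): even-index sum = 436 mod 256 = 180; odd-index sum = 363 mod 256 = 107 → b4 6b.
Recomputed tag = b46b; claimed = b46b → match.

valid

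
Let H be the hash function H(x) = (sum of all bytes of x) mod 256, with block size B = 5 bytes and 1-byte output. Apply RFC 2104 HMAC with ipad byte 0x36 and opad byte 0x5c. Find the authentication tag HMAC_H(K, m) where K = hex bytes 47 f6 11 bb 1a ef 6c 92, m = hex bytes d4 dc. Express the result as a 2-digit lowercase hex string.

Key hex bytes 47 f6 11 bb 1a ef 6c 92 is 8 bytes > B = 5, so hash it first: H(key) = 10, then zero-pad to 5 bytes: K' = 10 00 00 00 00.
K' ⊕ ipad = 26 36 36 36 36.  K' ⊕ opad = 4c 5c 5c 5c 5c.
Inner input = (K'⊕ipad) ∥ m = 26 36 36 36 36 ∥ d4 dc.
Inner hash: sum = 38+54+54+54+54+212+220 = 686; mod 256 = 174 → ae.
Outer input = (K'⊕opad) ∥ inner = 4c 5c 5c 5c 5c ∥ ae.
Outer hash (tag): sum = 76+92+92+92+92+174 = 618; mod 256 = 106 → 6a.

6a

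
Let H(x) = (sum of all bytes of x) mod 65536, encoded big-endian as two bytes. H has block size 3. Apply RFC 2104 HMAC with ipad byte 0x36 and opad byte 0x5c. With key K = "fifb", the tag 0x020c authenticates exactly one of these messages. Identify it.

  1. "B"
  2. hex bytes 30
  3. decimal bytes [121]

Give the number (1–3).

Key "fifb" = 66 69 66 62 is 4 bytes > B = 3, so hash it first: H(key) = 01 97, then zero-pad to 3 bytes: K' = 01 97 00.
K' ⊕ ipad = 37 a1 36; K' ⊕ opad = 5d cb 5c.
m1: inner = H(37 a1 36 42) = 01 50; tag = H(5d cb 5c 01 50) = 01d5
m2: inner = H(37 a1 36 30) = 01 3e; tag = H(5d cb 5c 01 3e) = 01c3
m3: inner = H(37 a1 36 79) = 01 87; tag = H(5d cb 5c 01 87) = 020c ← matches

3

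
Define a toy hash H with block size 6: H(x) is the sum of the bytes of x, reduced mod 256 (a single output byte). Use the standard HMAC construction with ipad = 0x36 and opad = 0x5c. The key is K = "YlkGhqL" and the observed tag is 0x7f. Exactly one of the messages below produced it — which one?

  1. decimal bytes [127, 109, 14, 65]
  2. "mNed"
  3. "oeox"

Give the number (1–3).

Key "YlkGhqL" = 59 6c 6b 47 68 71 4c is 7 bytes > B = 6, so hash it first: H(key) = 9c, then zero-pad to 6 bytes: K' = 9c 00 00 00 00 00.
K' ⊕ ipad = aa 36 36 36 36 36; K' ⊕ opad = c0 5c 5c 5c 5c 5c.
m1: inner = H(aa 36 36 36 36 36 7f 6d 0e 41) = f3; tag = H(c0 5c 5c 5c 5c 5c f3) = 7f ← matches
m2: inner = H(aa 36 36 36 36 36 6d 4e 65 64) = 3c; tag = H(c0 5c 5c 5c 5c 5c 3c) = c8
m3: inner = H(aa 36 36 36 36 36 6f 65 6f 78) = 73; tag = H(c0 5c 5c 5c 5c 5c 73) = ff

1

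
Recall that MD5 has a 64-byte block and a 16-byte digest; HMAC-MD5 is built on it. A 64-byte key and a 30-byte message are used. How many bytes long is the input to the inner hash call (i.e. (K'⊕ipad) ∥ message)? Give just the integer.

Key is 64 ≤ 64 bytes, zero-padded: |K'| = 64.
Inner input = (K'⊕ipad) ∥ m → 64 + 30 = 94 bytes.

94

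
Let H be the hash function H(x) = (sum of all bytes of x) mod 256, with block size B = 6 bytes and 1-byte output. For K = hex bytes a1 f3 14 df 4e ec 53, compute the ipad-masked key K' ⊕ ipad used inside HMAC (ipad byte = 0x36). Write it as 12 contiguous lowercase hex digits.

Key hex bytes a1 f3 14 df 4e ec 53 is 7 bytes > B = 6, so hash it first: H(key) = 14, then zero-pad to 6 bytes: K' = 14 00 00 00 00 00.
XOR each byte with 0x36: 14⊕36=22, 00⊕36=36, 00⊕36=36, 00⊕36=36, 00⊕36=36, 00⊕36=36.

223636363636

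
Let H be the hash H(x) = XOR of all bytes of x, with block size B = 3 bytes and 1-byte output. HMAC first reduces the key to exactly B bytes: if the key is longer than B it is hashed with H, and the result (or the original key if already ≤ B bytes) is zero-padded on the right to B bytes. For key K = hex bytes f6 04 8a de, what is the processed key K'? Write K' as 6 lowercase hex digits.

a60000

|K| = 4 > B = 3, so first hash the key.
H(K): XOR f6⊕04⊕8a⊕de = a6.
Zero-pad H(K) = a6 to 3 bytes: K' = a6 00 00.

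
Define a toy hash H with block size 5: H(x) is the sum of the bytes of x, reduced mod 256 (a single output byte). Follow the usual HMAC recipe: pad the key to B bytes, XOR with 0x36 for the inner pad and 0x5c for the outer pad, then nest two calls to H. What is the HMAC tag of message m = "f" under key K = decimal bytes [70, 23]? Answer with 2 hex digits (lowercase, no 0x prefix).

12

Key decimal bytes [70, 23] = 46 17 is 2 bytes ≤ B = 5; zero-pad to 5 bytes: K' = 46 17 00 00 00.
K' ⊕ ipad = 70 21 36 36 36.  K' ⊕ opad = 1a 4b 5c 5c 5c.
Inner input = (K'⊕ipad) ∥ m = 70 21 36 36 36 ∥ 66.
Inner hash: sum = 112+33+54+54+54+102 = 409; mod 256 = 153 → 99.
Outer input = (K'⊕opad) ∥ inner = 1a 4b 5c 5c 5c ∥ 99.
Outer hash (tag): sum = 26+75+92+92+92+153 = 530; mod 256 = 18 → 12.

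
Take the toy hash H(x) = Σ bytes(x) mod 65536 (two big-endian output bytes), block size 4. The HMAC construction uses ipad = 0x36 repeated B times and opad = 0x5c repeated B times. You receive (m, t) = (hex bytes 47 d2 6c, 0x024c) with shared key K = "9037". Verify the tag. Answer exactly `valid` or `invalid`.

Key "9037" = 39 30 33 37 is exactly B = 4 bytes: K' = 39 30 33 37.
K' ⊕ ipad = 0f 06 05 01; K' ⊕ opad = 65 6c 6f 6b.
Inner hash: sum = 15+6+5+1+71+210+108 = 416 → 01 a0.
Outer hash (recomputed tag): sum = 101+108+111+107+1+160 = 588 → 02 4c.
Recomputed tag = 024c; claimed = 024c → match.

valid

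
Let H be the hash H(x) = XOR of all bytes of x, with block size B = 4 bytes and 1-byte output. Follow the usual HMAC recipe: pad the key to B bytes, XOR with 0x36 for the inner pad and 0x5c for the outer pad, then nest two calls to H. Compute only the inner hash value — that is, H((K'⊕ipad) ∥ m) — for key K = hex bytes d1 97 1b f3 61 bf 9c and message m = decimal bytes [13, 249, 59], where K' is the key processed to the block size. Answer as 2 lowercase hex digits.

23

Key hex bytes d1 97 1b f3 61 bf 9c is 7 bytes > B = 4, so hash it first: H(key) = ec, then zero-pad to 4 bytes: K' = ec 00 00 00.
K' ⊕ ipad = da 36 36 36.
Inner input = da 36 36 36 ∥ 0d f9 3b.
Inner hash: XOR da⊕36⊕36⊕36⊕0d⊕f9⊕3b = 23.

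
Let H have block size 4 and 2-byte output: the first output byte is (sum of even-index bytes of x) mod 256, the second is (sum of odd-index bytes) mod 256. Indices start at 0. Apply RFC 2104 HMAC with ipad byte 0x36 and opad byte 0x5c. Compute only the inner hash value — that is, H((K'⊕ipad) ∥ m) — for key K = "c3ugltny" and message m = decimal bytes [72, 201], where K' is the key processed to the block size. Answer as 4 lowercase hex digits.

Key "c3ugltny" = 63 33 75 67 6c 74 6e 79 is 8 bytes > B = 4, so hash it first: H(key) = b2 87, then zero-pad to 4 bytes: K' = b2 87 00 00.
K' ⊕ ipad = 84 b1 36 36.
Inner input = 84 b1 36 36 ∥ 48 c9.
Inner hash: even-index sum = 258 mod 256 = 2; odd-index sum = 432 mod 256 = 176 → 02 b0.

02b0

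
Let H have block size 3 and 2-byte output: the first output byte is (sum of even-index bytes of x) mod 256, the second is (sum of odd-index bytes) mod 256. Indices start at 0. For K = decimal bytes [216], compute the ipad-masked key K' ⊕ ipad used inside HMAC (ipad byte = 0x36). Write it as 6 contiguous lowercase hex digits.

ee3636

Key decimal bytes [216] = d8 is 1 byte ≤ B = 3; zero-pad to 3 bytes: K' = d8 00 00.
XOR each byte with 0x36: d8⊕36=ee, 00⊕36=36, 00⊕36=36.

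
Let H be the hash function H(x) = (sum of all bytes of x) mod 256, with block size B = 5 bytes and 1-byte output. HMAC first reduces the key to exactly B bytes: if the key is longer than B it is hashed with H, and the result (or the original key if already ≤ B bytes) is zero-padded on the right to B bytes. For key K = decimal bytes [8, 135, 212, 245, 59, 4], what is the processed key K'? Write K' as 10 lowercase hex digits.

9700000000

|K| = 6 > B = 5, so first hash the key.
H(K): sum = 8+135+212+245+59+4 = 663; mod 256 = 151 → 97.
Zero-pad H(K) = 97 to 5 bytes: K' = 97 00 00 00 00.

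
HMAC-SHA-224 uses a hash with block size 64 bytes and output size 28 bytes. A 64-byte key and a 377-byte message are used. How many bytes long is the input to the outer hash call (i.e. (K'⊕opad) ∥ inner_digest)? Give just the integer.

Key is 64 ≤ 64 bytes, zero-padded: |K'| = 64.
Outer input = (K'⊕opad) ∥ H(inner) → 64 + 28 = 92 bytes.

92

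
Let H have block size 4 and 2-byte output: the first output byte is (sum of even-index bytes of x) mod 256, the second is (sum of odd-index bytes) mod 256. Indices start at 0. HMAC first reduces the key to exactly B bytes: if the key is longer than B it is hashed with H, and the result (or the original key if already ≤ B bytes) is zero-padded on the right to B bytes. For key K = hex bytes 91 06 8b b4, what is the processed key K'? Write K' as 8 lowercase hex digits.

91068bb4

Key hex bytes 91 06 8b b4 is exactly B = 4 bytes: K' = 91 06 8b b4.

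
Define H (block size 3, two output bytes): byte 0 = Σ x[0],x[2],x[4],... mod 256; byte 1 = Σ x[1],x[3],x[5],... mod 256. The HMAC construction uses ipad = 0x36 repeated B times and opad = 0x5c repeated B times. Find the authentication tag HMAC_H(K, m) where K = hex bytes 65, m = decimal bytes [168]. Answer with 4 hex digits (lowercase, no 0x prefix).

73e5

Key hex bytes 65 is 1 byte ≤ B = 3; zero-pad to 3 bytes: K' = 65 00 00.
K' ⊕ ipad = 53 36 36.  K' ⊕ opad = 39 5c 5c.
Inner input = (K'⊕ipad) ∥ m = 53 36 36 ∥ a8.
Inner hash: even-index sum = 137 mod 256 = 137; odd-index sum = 222 mod 256 = 222 → 89 de.
Outer input = (K'⊕opad) ∥ inner = 39 5c 5c ∥ 89 de.
Outer hash (tag): even-index sum = 371 mod 256 = 115; odd-index sum = 229 mod 256 = 229 → 73 e5.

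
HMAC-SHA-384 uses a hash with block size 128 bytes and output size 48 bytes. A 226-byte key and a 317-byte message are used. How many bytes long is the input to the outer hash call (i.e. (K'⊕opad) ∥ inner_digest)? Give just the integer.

176

Key is 226 > 128 bytes, so it is hashed to 48 bytes then zero-padded to 128: |K'| = 128.
Outer input = (K'⊕opad) ∥ H(inner) → 128 + 48 = 176 bytes.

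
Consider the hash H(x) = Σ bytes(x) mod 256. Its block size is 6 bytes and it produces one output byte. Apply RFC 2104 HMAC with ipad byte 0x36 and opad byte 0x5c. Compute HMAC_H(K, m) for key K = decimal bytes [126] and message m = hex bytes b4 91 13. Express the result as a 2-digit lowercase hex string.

Key decimal bytes [126] = 7e is 1 byte ≤ B = 6; zero-pad to 6 bytes: K' = 7e 00 00 00 00 00.
K' ⊕ ipad = 48 36 36 36 36 36.  K' ⊕ opad = 22 5c 5c 5c 5c 5c.
Inner input = (K'⊕ipad) ∥ m = 48 36 36 36 36 36 ∥ b4 91 13.
Inner hash: sum = 72+54+54+54+54+54+180+145+19 = 686; mod 256 = 174 → ae.
Outer input = (K'⊕opad) ∥ inner = 22 5c 5c 5c 5c 5c ∥ ae.
Outer hash (tag): sum = 34+92+92+92+92+92+174 = 668; mod 256 = 156 → 9c.

9c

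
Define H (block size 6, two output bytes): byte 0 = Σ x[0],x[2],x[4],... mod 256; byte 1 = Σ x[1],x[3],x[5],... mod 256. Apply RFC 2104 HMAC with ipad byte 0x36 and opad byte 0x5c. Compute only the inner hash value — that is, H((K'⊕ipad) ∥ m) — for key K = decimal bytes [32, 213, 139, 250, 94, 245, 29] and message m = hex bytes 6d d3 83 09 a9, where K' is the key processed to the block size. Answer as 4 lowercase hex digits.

153a

Key decimal bytes [32, 213, 139, 250, 94, 245, 29] = 20 d5 8b fa 5e f5 1d is 7 bytes > B = 6, so hash it first: H(key) = 26 c4, then zero-pad to 6 bytes: K' = 26 c4 00 00 00 00.
K' ⊕ ipad = 10 f2 36 36 36 36.
Inner input = 10 f2 36 36 36 36 ∥ 6d d3 83 09 a9.
Inner hash: even-index sum = 533 mod 256 = 21; odd-index sum = 570 mod 256 = 58 → 15 3a.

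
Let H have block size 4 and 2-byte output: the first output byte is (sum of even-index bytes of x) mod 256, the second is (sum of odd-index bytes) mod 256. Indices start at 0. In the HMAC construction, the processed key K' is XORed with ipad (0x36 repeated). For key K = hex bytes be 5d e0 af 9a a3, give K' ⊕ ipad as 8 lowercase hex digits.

Key hex bytes be 5d e0 af 9a a3 is 6 bytes > B = 4, so hash it first: H(key) = 38 af, then zero-pad to 4 bytes: K' = 38 af 00 00.
XOR each byte with 0x36: 38⊕36=0e, af⊕36=99, 00⊕36=36, 00⊕36=36.

0e993636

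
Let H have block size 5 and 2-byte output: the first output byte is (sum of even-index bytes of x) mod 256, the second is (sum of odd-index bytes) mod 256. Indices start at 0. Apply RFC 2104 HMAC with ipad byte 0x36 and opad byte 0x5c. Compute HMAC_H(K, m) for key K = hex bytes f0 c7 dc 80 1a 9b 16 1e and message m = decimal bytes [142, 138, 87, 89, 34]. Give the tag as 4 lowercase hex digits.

cbd1

Key hex bytes f0 c7 dc 80 1a 9b 16 1e is 8 bytes > B = 5, so hash it first: H(key) = fc 00, then zero-pad to 5 bytes: K' = fc 00 00 00 00.
K' ⊕ ipad = ca 36 36 36 36.  K' ⊕ opad = a0 5c 5c 5c 5c.
Inner input = (K'⊕ipad) ∥ m = ca 36 36 36 36 ∥ 8e 8a 57 59 22.
Inner hash: even-index sum = 537 mod 256 = 25; odd-index sum = 371 mod 256 = 115 → 19 73.
Outer input = (K'⊕opad) ∥ inner = a0 5c 5c 5c 5c ∥ 19 73.
Outer hash (tag): even-index sum = 459 mod 256 = 203; odd-index sum = 209 mod 256 = 209 → cb d1.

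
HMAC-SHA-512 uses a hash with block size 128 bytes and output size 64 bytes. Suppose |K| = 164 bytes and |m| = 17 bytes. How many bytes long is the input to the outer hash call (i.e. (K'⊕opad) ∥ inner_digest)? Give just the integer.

Key is 164 > 128 bytes, so it is hashed to 64 bytes then zero-padded to 128: |K'| = 128.
Outer input = (K'⊕opad) ∥ H(inner) → 128 + 64 = 192 bytes.

192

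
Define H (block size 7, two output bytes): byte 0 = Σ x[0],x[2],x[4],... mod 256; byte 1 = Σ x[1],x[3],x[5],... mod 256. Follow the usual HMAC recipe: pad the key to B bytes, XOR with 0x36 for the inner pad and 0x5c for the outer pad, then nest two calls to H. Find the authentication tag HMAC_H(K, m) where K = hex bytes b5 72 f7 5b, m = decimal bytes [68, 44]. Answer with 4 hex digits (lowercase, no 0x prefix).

776d

Key hex bytes b5 72 f7 5b is 4 bytes ≤ B = 7; zero-pad to 7 bytes: K' = b5 72 f7 5b 00 00 00.
K' ⊕ ipad = 83 44 c1 6d 36 36 36.  K' ⊕ opad = e9 2e ab 07 5c 5c 5c.
Inner input = (K'⊕ipad) ∥ m = 83 44 c1 6d 36 36 36 ∥ 44 2c.
Inner hash: even-index sum = 476 mod 256 = 220; odd-index sum = 299 mod 256 = 43 → dc 2b.
Outer input = (K'⊕opad) ∥ inner = e9 2e ab 07 5c 5c 5c ∥ dc 2b.
Outer hash (tag): even-index sum = 631 mod 256 = 119; odd-index sum = 365 mod 256 = 109 → 77 6d.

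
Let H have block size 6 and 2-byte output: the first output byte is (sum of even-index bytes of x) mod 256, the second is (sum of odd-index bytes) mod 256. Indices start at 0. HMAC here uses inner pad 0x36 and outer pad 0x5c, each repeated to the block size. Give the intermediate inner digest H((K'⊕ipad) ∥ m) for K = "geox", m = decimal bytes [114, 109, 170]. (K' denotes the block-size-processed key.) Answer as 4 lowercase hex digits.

fc44

Key "geox" = 67 65 6f 78 is 4 bytes ≤ B = 6; zero-pad to 6 bytes: K' = 67 65 6f 78 00 00.
K' ⊕ ipad = 51 53 59 4e 36 36.
Inner input = 51 53 59 4e 36 36 ∥ 72 6d aa.
Inner hash: even-index sum = 508 mod 256 = 252; odd-index sum = 324 mod 256 = 68 → fc 44.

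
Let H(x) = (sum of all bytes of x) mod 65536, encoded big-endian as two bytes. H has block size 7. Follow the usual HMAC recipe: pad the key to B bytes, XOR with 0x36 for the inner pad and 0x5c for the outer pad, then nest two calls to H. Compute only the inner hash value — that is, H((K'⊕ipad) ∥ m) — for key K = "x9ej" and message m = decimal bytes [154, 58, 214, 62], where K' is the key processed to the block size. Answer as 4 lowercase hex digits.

0396

Key "x9ej" = 78 39 65 6a is 4 bytes ≤ B = 7; zero-pad to 7 bytes: K' = 78 39 65 6a 00 00 00.
K' ⊕ ipad = 4e 0f 53 5c 36 36 36.
Inner input = 4e 0f 53 5c 36 36 36 ∥ 9a 3a d6 3e.
Inner hash: sum = 78+15+83+92+54+54+54+154+58+214+62 = 918 → 03 96.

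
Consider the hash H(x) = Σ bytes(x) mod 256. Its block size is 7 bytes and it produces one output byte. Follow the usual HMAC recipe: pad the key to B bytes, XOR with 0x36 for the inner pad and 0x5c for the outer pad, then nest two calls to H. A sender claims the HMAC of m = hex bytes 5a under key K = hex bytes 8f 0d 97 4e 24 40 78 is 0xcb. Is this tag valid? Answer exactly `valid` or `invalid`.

Key hex bytes 8f 0d 97 4e 24 40 78 is exactly B = 7 bytes: K' = 8f 0d 97 4e 24 40 78.
K' ⊕ ipad = b9 3b a1 78 12 76 4e; K' ⊕ opad = d3 51 cb 12 78 1c 24.
Inner hash: sum = 185+59+161+120+18+118+78+90 = 829; mod 256 = 61 → 3d.
Outer hash (recomputed tag): sum = 211+81+203+18+120+28+36+61 = 758; mod 256 = 246 → f6.
Recomputed tag = f6; claimed = cb → mismatch.

invalid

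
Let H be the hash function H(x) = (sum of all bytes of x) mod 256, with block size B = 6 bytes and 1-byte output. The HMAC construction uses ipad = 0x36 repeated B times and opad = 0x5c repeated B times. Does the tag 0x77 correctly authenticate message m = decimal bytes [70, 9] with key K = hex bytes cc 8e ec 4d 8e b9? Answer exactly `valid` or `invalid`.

valid

Key hex bytes cc 8e ec 4d 8e b9 is exactly B = 6 bytes: K' = cc 8e ec 4d 8e b9.
K' ⊕ ipad = fa b8 da 7b b8 8f; K' ⊕ opad = 90 d2 b0 11 d2 e5.
Inner hash: sum = 250+184+218+123+184+143+70+9 = 1181; mod 256 = 157 → 9d.
Outer hash (recomputed tag): sum = 144+210+176+17+210+229+157 = 1143; mod 256 = 119 → 77.
Recomputed tag = 77; claimed = 77 → match.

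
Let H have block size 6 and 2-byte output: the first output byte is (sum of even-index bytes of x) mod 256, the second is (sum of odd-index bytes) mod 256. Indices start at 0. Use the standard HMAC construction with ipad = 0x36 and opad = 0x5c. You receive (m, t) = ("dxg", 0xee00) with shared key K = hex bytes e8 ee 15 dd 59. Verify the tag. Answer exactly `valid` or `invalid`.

invalid

Key hex bytes e8 ee 15 dd 59 is 5 bytes ≤ B = 6; zero-pad to 6 bytes: K' = e8 ee 15 dd 59 00.
K' ⊕ ipad = de d8 23 eb 6f 36; K' ⊕ opad = b4 b2 49 81 05 5c.
Inner hash: even-index sum = 571 mod 256 = 59; odd-index sum = 625 mod 256 = 113 → 3b 71.
Outer hash (recomputed tag): even-index sum = 317 mod 256 = 61; odd-index sum = 512 mod 256 = 0 → 3d 00.
Recomputed tag = 3d00; claimed = ee00 → mismatch.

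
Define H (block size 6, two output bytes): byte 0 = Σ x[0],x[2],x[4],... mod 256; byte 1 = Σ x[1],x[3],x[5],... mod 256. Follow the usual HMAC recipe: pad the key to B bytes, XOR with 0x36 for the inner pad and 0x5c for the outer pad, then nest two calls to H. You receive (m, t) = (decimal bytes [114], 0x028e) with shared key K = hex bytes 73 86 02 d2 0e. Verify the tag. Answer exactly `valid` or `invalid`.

Key hex bytes 73 86 02 d2 0e is 5 bytes ≤ B = 6; zero-pad to 6 bytes: K' = 73 86 02 d2 0e 00.
K' ⊕ ipad = 45 b0 34 e4 38 36; K' ⊕ opad = 2f da 5e 8e 52 5c.
Inner hash: even-index sum = 291 mod 256 = 35; odd-index sum = 458 mod 256 = 202 → 23 ca.
Outer hash (recomputed tag): even-index sum = 258 mod 256 = 2; odd-index sum = 654 mod 256 = 142 → 02 8e.
Recomputed tag = 028e; claimed = 028e → match.

valid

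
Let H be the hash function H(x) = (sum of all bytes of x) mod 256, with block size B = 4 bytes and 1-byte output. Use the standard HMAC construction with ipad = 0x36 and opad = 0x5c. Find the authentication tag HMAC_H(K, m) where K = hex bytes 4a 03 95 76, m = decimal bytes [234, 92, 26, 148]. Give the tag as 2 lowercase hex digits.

f0

Key hex bytes 4a 03 95 76 is exactly B = 4 bytes: K' = 4a 03 95 76.
K' ⊕ ipad = 7c 35 a3 40.  K' ⊕ opad = 16 5f c9 2a.
Inner input = (K'⊕ipad) ∥ m = 7c 35 a3 40 ∥ ea 5c 1a 94.
Inner hash: sum = 124+53+163+64+234+92+26+148 = 904; mod 256 = 136 → 88.
Outer input = (K'⊕opad) ∥ inner = 16 5f c9 2a ∥ 88.
Outer hash (tag): sum = 22+95+201+42+136 = 496; mod 256 = 240 → f0.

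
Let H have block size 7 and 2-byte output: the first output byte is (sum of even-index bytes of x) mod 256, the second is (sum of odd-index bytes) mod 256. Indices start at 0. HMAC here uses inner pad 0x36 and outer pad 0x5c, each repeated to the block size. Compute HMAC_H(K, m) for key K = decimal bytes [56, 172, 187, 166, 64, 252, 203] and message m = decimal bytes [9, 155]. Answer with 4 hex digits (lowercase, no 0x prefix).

fb33

Key decimal bytes [56, 172, 187, 166, 64, 252, 203] = 38 ac bb a6 40 fc cb is exactly B = 7 bytes: K' = 38 ac bb a6 40 fc cb.
K' ⊕ ipad = 0e 9a 8d 90 76 ca fd.  K' ⊕ opad = 64 f0 e7 fa 1c a0 97.
Inner input = (K'⊕ipad) ∥ m = 0e 9a 8d 90 76 ca fd ∥ 09 9b.
Inner hash: even-index sum = 681 mod 256 = 169; odd-index sum = 509 mod 256 = 253 → a9 fd.
Outer input = (K'⊕opad) ∥ inner = 64 f0 e7 fa 1c a0 97 ∥ a9 fd.
Outer hash (tag): even-index sum = 763 mod 256 = 251; odd-index sum = 819 mod 256 = 51 → fb 33.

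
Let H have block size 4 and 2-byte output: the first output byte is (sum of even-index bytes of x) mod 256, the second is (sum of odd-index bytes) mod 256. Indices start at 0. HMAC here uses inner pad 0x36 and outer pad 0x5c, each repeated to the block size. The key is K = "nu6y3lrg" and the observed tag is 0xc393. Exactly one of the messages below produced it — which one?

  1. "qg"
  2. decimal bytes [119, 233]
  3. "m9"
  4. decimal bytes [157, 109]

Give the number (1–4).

4

Key "nu6y3lrg" = 6e 75 36 79 33 6c 72 67 is 8 bytes > B = 4, so hash it first: H(key) = 49 c1, then zero-pad to 4 bytes: K' = 49 c1 00 00.
K' ⊕ ipad = 7f f7 36 36; K' ⊕ opad = 15 9d 5c 5c.
m1: inner = H(7f f7 36 36 71 67) = 26 94; tag = H(15 9d 5c 5c 26 94) = 978d
m2: inner = H(7f f7 36 36 77 e9) = 2c 16; tag = H(15 9d 5c 5c 2c 16) = 9d0f
m3: inner = H(7f f7 36 36 6d 39) = 22 66; tag = H(15 9d 5c 5c 22 66) = 935f
m4: inner = H(7f f7 36 36 9d 6d) = 52 9a; tag = H(15 9d 5c 5c 52 9a) = c393 ← matches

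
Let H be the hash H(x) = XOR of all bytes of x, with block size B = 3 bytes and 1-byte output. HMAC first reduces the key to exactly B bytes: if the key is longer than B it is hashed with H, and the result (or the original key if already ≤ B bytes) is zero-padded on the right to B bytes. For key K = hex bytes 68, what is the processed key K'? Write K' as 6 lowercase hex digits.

Key hex bytes 68 is 1 byte ≤ B = 3; zero-pad to 3 bytes: K' = 68 00 00.

680000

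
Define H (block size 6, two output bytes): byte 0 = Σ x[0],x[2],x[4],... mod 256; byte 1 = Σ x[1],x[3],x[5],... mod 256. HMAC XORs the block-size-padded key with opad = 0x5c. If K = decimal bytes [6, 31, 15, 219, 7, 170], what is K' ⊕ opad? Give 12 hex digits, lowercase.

5a4353875bf6

Key decimal bytes [6, 31, 15, 219, 7, 170] = 06 1f 0f db 07 aa is exactly B = 6 bytes: K' = 06 1f 0f db 07 aa.
XOR each byte with 0x5c: 06⊕5c=5a, 1f⊕5c=43, 0f⊕5c=53, db⊕5c=87, 07⊕5c=5b, aa⊕5c=f6.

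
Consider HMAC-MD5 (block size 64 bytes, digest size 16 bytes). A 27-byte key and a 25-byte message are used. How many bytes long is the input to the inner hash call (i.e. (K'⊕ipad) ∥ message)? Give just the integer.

89

Key is 27 ≤ 64 bytes, zero-padded: |K'| = 64.
Inner input = (K'⊕ipad) ∥ m → 64 + 25 = 89 bytes.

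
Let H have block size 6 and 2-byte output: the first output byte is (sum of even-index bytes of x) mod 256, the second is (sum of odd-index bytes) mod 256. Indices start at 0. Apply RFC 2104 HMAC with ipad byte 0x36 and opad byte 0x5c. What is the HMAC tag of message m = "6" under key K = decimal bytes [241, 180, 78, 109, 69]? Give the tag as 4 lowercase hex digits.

c088

Key decimal bytes [241, 180, 78, 109, 69] = f1 b4 4e 6d 45 is 5 bytes ≤ B = 6; zero-pad to 6 bytes: K' = f1 b4 4e 6d 45 00.
K' ⊕ ipad = c7 82 78 5b 73 36.  K' ⊕ opad = ad e8 12 31 19 5c.
Inner input = (K'⊕ipad) ∥ m = c7 82 78 5b 73 36 ∥ 36.
Inner hash: even-index sum = 488 mod 256 = 232; odd-index sum = 275 mod 256 = 19 → e8 13.
Outer input = (K'⊕opad) ∥ inner = ad e8 12 31 19 5c ∥ e8 13.
Outer hash (tag): even-index sum = 448 mod 256 = 192; odd-index sum = 392 mod 256 = 136 → c0 88.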